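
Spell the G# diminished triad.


Reasoning:
Diminished triad = root + minor 3rd (3 semitones) + diminished 5th (6 semitones)
A triad on G# stacks thirds, so the chord tones use letter names G-B-D
Root: G#
Minor 3rd above G#: B
Diminished 5th above G#: D
Chord = G# B D


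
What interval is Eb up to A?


Working:
Letter names: E → A spans 4 letter names → a 4th
Semitones: Eb → A = 6 half-steps
A 4th of 6 semitones is an augmented 4th
= augmented 4th


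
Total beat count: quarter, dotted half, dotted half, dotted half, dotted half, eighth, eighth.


Working:
Beat values:
  quarter = 1 beat
  dotted half = 3 beats
  dotted half = 3 beats
  dotted half = 3 beats
  dotted half = 3 beats
  eighth = 0.5 beats
  eighth = 0.5 beats
Sum = 1 + 3 + 3 + 3 + 3 + 0.5 + 0.5
= 14 beats


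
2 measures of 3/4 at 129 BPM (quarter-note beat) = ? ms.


Let's work it out.
Quarter-note beat duration = 60000 / 129 ms
Beats per measure (3/4) = 3
One measure = 3 × 60000 / 129 = 180000 / 129 ms
2 measures = 2 × 180000 / 129 = 360000 / 129
= 2790.7 ms


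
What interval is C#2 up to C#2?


Let's work it out.
Letter names: C → C spans 1 letter name → a unison
Semitones: C#2 → C#2 = 0 half-steps
A unison of 0 semitones is a perfect unison
= perfect unison


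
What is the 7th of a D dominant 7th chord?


Working:
Dominant 7th chord = root + major 3rd + perfect 5th + minor 7th
Seventh chords stack in thirds, so the letter names are D-F-A-C
Root: D
Major 3rd above D: F#
Perfect 5th above D: A
Minor 7th above D: C
The 7th = C


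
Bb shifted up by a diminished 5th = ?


Step by step:
diminished 5th: 5 letter names, 6 semitones
Letter: B + 4 → F
Pitch: Bb + 6 semitones, spelled as an F → Fb
= Fb


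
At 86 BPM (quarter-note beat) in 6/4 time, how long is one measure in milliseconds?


Step by step:
Quarter-note beat duration = 60000 / 86 ms
Beats per measure (6/4) = 6
One measure = 6 × 60000 / 86 = 360000 / 86 ms
= 4186.0 ms


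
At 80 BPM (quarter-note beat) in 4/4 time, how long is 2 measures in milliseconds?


Step by step:
Quarter-note beat duration = 60000 / 80 ms
Beats per measure (4/4) = 4
One measure = 4 × 60000 / 80 = 240000 / 80 ms
2 measures = 2 × 240000 / 80 = 480000 / 80
= 6000.0 ms


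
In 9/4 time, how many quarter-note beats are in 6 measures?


Let's work it out.
Time signature 9/4: the bottom number 4 means the quarter note gets one count
The top number 9 means 9 quarter-note beats per measure
Total = 9 × 6 measures
= 54 quarter-note beats


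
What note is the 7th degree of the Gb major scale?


Working:
Major scale pattern: W-W-H-W-W-W-H (2-2-1-2-2-2-1 semitones)
Starting from Gb:
  Gb + 2 semitones → Ab
  Ab + 2 semitones → Bb
  Bb + 1 semitone → Cb
  Cb + 2 semitones → Db
  Db + 2 semitones → Eb
  Eb + 2 semitones → F
  F + 1 semitone → Gb
Scale: Gb Ab Bb Cb Db Eb F
Degree 7 = F


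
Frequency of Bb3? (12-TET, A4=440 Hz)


Solution.
f = 440 × 2^(n/12) where n = semitones from A4
Bb3: -11 semitones from A4
f = 440 × 2^(-11/12)
f = 233.08 Hz


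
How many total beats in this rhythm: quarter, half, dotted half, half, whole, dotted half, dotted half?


Step by step:
Beat values:
  quarter = 1 beat
  half = 2 beats
  dotted half = 3 beats
  half = 2 beats
  whole = 4 beats
  dotted half = 3 beats
  dotted half = 3 beats
Sum = 1 + 2 + 3 + 2 + 4 + 3 + 3
= 18 beats


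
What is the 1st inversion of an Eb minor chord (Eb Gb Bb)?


Step by step:
Root position: Eb Gb Bb
1st inversion: move root up an octave
Bass note: Gb
Notes (bottom to top) = Gb Bb Eb


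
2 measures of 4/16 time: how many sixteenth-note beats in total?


Let's work it out.
Time signature 4/16: the bottom number 16 means the sixteenth note gets one count
The top number 4 means 4 sixteenth-note beats per measure
Total = 4 × 2 measures
= 8 sixteenth-note beats


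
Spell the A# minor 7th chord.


Solution.
Minor 7th chord = root + minor 3rd + perfect 5th + minor 7th
Seventh chords stack in thirds, so the letter names are A-C-E-G
Root: A#
Minor 3rd above A#: C#
Perfect 5th above A#: E#
Minor 7th above A#: G#
Chord = A# C# E# G#


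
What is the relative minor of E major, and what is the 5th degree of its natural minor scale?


The relative minor shares the major's key signature and starts on its 6th degree
6th degree = a major 6th above the tonic; a major 6th above E is C#
→ relative minor of E major is C# minor
C# natural minor scale: C# D# E F# G# A B
= C# minor; 5th degree = G#


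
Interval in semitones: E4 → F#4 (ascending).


Reasoning:
Absolute semitone position = octave×12 + chromatic position
E4: 4×12 + 4 = 52
F#4: 4×12 + 6 = 54
Difference = 54 - 52 = 2
= 2 semitones


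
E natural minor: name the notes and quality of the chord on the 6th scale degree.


E natural minor scale: E F# G A B C D
Diatonic triad on degree 6 stacks scale notes 6, 1, 3: C E G
C→E = 4 semitones; C→G = 7 semitones → major triad
= C E G (major)


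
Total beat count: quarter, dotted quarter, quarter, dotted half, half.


Beat values:
  quarter = 1 beat
  dotted quarter = 1.5 beats
  quarter = 1 beat
  dotted half = 3 beats
  half = 2 beats
Sum = 1 + 1.5 + 1 + 3 + 2
= 8.5 beats


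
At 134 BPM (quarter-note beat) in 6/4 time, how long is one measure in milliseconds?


Quarter-note beat duration = 60000 / 134 ms
Beats per measure (6/4) = 6
One measure = 6 × 60000 / 134 = 360000 / 134 ms
= 2686.6 ms


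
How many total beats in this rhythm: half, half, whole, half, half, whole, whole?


Solution.
Beat values:
  half = 2 beats
  half = 2 beats
  whole = 4 beats
  half = 2 beats
  half = 2 beats
  whole = 4 beats
  whole = 4 beats
Sum = 2 + 2 + 4 + 2 + 2 + 4 + 4
= 20 beats


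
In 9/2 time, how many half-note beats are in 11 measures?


Step by step:
Time signature 9/2: the bottom number 2 means the half note gets one count
The top number 9 means 9 half-note beats per measure
Total = 9 × 11 measures
= 99 half-note beats


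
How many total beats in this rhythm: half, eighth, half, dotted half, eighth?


Beat values:
  half = 2 beats
  eighth = 0.5 beats
  half = 2 beats
  dotted half = 3 beats
  eighth = 0.5 beats
Sum = 2 + 0.5 + 2 + 3 + 0.5
= 8 beats


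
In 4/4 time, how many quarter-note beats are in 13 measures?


Time signature 4/4: the bottom number 4 means the quarter note gets one count
The top number 4 means 4 quarter-note beats per measure
Total = 4 × 13 measures
= 52 quarter-note beats


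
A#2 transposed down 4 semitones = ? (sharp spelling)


Step by step:
A#2: chromatic position 10 in octave 2 → absolute = 2×12 + 10 = 34
Transpose down 4: 34 - 4 = 30
30 = 2×12 + 6 → F# in octave 2
Result = F#2


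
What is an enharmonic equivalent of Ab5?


Enharmonic notes sound the same pitch but are spelled with different letter names
Ab and G# name the same pitch class
= G#5


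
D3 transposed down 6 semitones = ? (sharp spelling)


Step by step:
D3: chromatic position 2 in octave 3 → absolute = 3×12 + 2 = 38
Transpose down 6: 38 - 6 = 32
32 = 2×12 + 8 → G# in octave 2
Result = G#2


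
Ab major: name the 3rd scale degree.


Solution.
Major scale pattern: W-W-H-W-W-W-H (2-2-1-2-2-2-1 semitones)
Starting from Ab:
  Ab + 2 semitones → Bb
  Bb + 2 semitones → C
  C + 1 semitone → Db
  Db + 2 semitones → Eb
  Eb + 2 semitones → F
  F + 2 semitones → G
  G + 1 semitone → Ab
Scale: Ab Bb C Db Eb F G
Degree 3 = C


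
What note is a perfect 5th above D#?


Step by step:
A 5th spans 5 letter names, so from D we land on A
A perfect 5th = 7 semitones above D#
Spell A at that pitch: A#
= A#


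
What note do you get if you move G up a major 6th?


Reasoning:
major 6th: 6 letter names, 9 semitones
Letter: G + 5 → E
Pitch: G + 9 semitones, spelled as an E → E
= E


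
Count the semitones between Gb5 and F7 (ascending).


Absolute semitone position = octave×12 + chromatic position
Gb5: 5×12 + 6 = 66
F7: 7×12 + 5 = 89
Difference = 89 - 66 = 23
= 23 semitones


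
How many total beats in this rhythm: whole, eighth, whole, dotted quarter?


Beat values:
  whole = 4 beats
  eighth = 0.5 beats
  whole = 4 beats
  dotted quarter = 1.5 beats
Sum = 4 + 0.5 + 4 + 1.5
= 10 beats


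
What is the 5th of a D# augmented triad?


Let's work it out.
Augmented triad = root + major 3rd (4 semitones) + augmented 5th (8 semitones)
A triad on D# stacks thirds, so the chord tones use letter names D-F-A
Root: D#
Major 3rd above D#: F##
Augmented 5th above D#: A##
The 5th = A##


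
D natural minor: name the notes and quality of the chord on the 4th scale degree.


Solution.
D natural minor scale: D E F G A Bb C
Diatonic triad on degree 4 stacks scale notes 4, 6, 1: G Bb D
G→Bb = 3 semitones; G→D = 7 semitones → minor triad
= G Bb D (minor)


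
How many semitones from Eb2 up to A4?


Solution.
Absolute semitone position = octave×12 + chromatic position
Eb2: 2×12 + 3 = 27
A4: 4×12 + 9 = 57
Difference = 57 - 27 = 30
= 30 semitones


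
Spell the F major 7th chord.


Major 7th chord = root + major 3rd + perfect 5th + major 7th
Seventh chords stack in thirds, so the letter names are F-A-C-E
Root: F
Major 3rd above F: A
Perfect 5th above F: C
Major 7th above F: E
Chord = F A C E


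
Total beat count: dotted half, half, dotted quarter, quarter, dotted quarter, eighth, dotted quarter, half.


Reasoning:
Beat values:
  dotted half = 3 beats
  half = 2 beats
  dotted quarter = 1.5 beats
  quarter = 1 beat
  dotted quarter = 1.5 beats
  eighth = 0.5 beats
  dotted quarter = 1.5 beats
  half = 2 beats
Sum = 3 + 2 + 1.5 + 1 + 1.5 + 0.5 + 1.5 + 2
= 13 beats


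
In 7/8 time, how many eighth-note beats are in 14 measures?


Time signature 7/8: the bottom number 8 means the eighth note gets one count
The top number 7 means 7 eighth-note beats per measure
Total = 7 × 14 measures
= 98 eighth-note beats


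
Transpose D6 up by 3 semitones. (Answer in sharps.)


Solution.
D6: chromatic position 2 in octave 6 → absolute = 6×12 + 2 = 74
Transpose up 3: 74 + 3 = 77
77 = 6×12 + 5 → F in octave 6
Result = F6


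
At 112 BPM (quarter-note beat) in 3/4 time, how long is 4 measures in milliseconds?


Solution.
Quarter-note beat duration = 60000 / 112 ms
Beats per measure (3/4) = 3
One measure = 3 × 60000 / 112 = 180000 / 112 ms
4 measures = 4 × 180000 / 112 = 720000 / 112
= 6428.6 ms


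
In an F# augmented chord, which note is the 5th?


Working:
Augmented triad = root + major 3rd (4 semitones) + augmented 5th (8 semitones)
A triad on F# stacks thirds, so the chord tones use letter names F-A-C
Root: F#
Major 3rd above F#: A#
Augmented 5th above F#: C##
The 5th = C##


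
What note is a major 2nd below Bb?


Step by step:
A 2nd spans 2 letter names, so from B we land on A
A major 2nd = 2 semitones below Bb
Spell A at that pitch: Ab
= Ab


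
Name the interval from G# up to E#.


Solution.
Letter names: G → E spans 6 letter names → a 6th
Semitones: G# → E# = 9 half-steps
A 6th of 9 semitones is a major 6th
= major 6th


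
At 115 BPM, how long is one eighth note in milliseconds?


One quarter-note beat = 60000 / BPM = 60000 / 115 ms
Eighth note = 1/2 × quarter note
Duration = 1/2 × 60000 / 115 = 30000 / 115
= 260.9 ms


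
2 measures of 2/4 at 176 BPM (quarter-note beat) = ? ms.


Working:
Quarter-note beat duration = 60000 / 176 ms
Beats per measure (2/4) = 2
One measure = 2 × 60000 / 176 = 120000 / 176 ms
2 measures = 2 × 120000 / 176 = 240000 / 176
= 1363.6 ms


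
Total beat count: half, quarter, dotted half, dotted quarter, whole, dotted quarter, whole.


Beat values:
  half = 2 beats
  quarter = 1 beat
  dotted half = 3 beats
  dotted quarter = 1.5 beats
  whole = 4 beats
  dotted quarter = 1.5 beats
  whole = 4 beats
Sum = 2 + 1 + 3 + 1.5 + 4 + 1.5 + 4
= 17 beats


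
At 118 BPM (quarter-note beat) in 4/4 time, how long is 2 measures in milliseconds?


Step by step:
Quarter-note beat duration = 60000 / 118 ms
Beats per measure (4/4) = 4
One measure = 4 × 60000 / 118 = 240000 / 118 ms
2 measures = 2 × 240000 / 118 = 480000 / 118
= 4067.8 ms


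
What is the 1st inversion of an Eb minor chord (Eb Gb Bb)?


Solution.
Root position: Eb Gb Bb
1st inversion: move root up an octave
Bass note: Gb
Notes (bottom to top) = Gb Bb Eb


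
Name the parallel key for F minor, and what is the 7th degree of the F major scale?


Let's work it out.
Parallel keys share the same tonic but differ in mode
F minor → parallel is F major
F major scale: F G A Bb C D E
= F major; 7th degree = E


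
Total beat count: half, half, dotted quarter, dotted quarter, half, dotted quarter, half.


Let's work it out.
Beat values:
  half = 2 beats
  half = 2 beats
  dotted quarter = 1.5 beats
  dotted quarter = 1.5 beats
  half = 2 beats
  dotted quarter = 1.5 beats
  half = 2 beats
Sum = 2 + 2 + 1.5 + 1.5 + 2 + 1.5 + 2
= 12.5 beats


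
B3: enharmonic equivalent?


Let's work it out.
Enharmonic notes sound the same pitch but are spelled with different letter names
B and Cb name the same pitch class
Octave numbers change at C, so B3 = Cb4
= Cb4


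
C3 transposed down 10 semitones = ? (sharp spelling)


Solution.
C3: chromatic position 0 in octave 3 → absolute = 3×12 + 0 = 36
Transpose down 10: 36 - 10 = 26
26 = 2×12 + 2 → D in octave 2
Result = D2


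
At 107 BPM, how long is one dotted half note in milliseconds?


One quarter-note beat = 60000 / BPM = 60000 / 107 ms
Dotted half note = 3 × quarter note
Duration = 3 × 60000 / 107 = 180000 / 107
= 1682.2 ms


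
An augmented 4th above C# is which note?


Let's work it out.
A 4th spans 4 letter names, so from C we land on F
An augmented 4th = 6 semitones above C#
Spell F at that pitch: F##
= F##


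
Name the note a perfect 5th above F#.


Working:
A 5th spans 5 letter names, so from F we land on C
A perfect 5th = 7 semitones above F#
Spell C at that pitch: C#
= C#


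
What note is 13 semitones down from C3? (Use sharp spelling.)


Solution.
C3: chromatic position 0 in octave 3 → absolute = 3×12 + 0 = 36
Transpose down 13: 36 - 13 = 23
23 = 1×12 + 11 → B in octave 1
Result = B1


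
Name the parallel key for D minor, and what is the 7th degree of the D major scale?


Parallel keys share the same tonic but differ in mode
D minor → parallel is D major
D major scale: D E F# G A B C#
= D major; 7th degree = C#


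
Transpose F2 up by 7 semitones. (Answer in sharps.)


Step by step:
F2: chromatic position 5 in octave 2 → absolute = 2×12 + 5 = 29
Transpose up 7: 29 + 7 = 36
36 = 3×12 + 0 → C in octave 3
Result = C3


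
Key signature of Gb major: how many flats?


Working:
Flat major keys: C(0), F(1), Bb(2), Eb(3), Ab(4), Db(5), Gb(6), Cb(7)
Gb major has 6 flats
Order of flats: Bb Eb Ab Db Gb Cb Fb → first 6: Bb, Eb, Ab, Db, Gb, Cb
= 6 flats


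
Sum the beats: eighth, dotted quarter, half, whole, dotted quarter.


Let's work it out.
Beat values:
  eighth = 0.5 beats
  dotted quarter = 1.5 beats
  half = 2 beats
  whole = 4 beats
  dotted quarter = 1.5 beats
Sum = 0.5 + 1.5 + 2 + 4 + 1.5
= 9.5 beats


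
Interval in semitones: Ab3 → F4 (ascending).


Working:
Absolute semitone position = octave×12 + chromatic position
Ab3: 3×12 + 8 = 44
F4: 4×12 + 5 = 53
Difference = 53 - 44 = 9
= 9 semitones


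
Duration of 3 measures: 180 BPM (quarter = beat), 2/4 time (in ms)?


Reasoning:
Quarter-note beat duration = 60000 / 180 ms
Beats per measure (2/4) = 2
One measure = 2 × 60000 / 180 = 120000 / 180 ms
3 measures = 3 × 120000 / 180 = 360000 / 180
= 2000.0 ms


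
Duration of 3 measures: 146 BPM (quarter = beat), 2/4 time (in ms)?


Let's work it out.
Quarter-note beat duration = 60000 / 146 ms
Beats per measure (2/4) = 2
One measure = 2 × 60000 / 146 = 120000 / 146 ms
3 measures = 3 × 120000 / 146 = 360000 / 146
= 2465.8 ms


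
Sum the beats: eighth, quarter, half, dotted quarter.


Beat values:
  eighth = 0.5 beats
  quarter = 1 beat
  half = 2 beats
  dotted quarter = 1.5 beats
Sum = 0.5 + 1 + 2 + 1.5
= 5 beats


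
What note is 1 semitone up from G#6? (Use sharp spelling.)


Solution.
G#6: chromatic position 8 in octave 6 → absolute = 6×12 + 8 = 80
Transpose up 1: 80 + 1 = 81
81 = 6×12 + 9 → A in octave 6
Result = A6


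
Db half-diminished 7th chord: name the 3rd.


Let's work it out.
Half-diminished 7th chord = root + minor 3rd + diminished 5th + minor 7th
Seventh chords stack in thirds, so the letter names are D-F-A-C
Root: Db
Minor 3rd above Db: Fb
Diminished 5th above Db: Abb
Minor 7th above Db: Cb
The 3rd = Fb


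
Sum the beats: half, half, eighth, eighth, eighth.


Working:
Beat values:
  half = 2 beats
  half = 2 beats
  eighth = 0.5 beats
  eighth = 0.5 beats
  eighth = 0.5 beats
Sum = 2 + 2 + 0.5 + 0.5 + 0.5
= 5.5 beats


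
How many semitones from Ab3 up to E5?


Absolute semitone position = octave×12 + chromatic position
Ab3: 3×12 + 8 = 44
E5: 5×12 + 4 = 64
Difference = 64 - 44 = 20
= 20 semitones


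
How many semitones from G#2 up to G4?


Working:
Absolute semitone position = octave×12 + chromatic position
G#2: 2×12 + 8 = 32
G4: 4×12 + 7 = 55
Difference = 55 - 32 = 23
= 23 semitones


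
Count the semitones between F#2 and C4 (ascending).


Step by step:
Absolute semitone position = octave×12 + chromatic position
F#2: 2×12 + 6 = 30
C4: 4×12 + 0 = 48
Difference = 48 - 30 = 18
= 18 semitones


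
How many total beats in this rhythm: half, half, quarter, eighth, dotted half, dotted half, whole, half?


Let's work it out.
Beat values:
  half = 2 beats
  half = 2 beats
  quarter = 1 beat
  eighth = 0.5 beats
  dotted half = 3 beats
  dotted half = 3 beats
  whole = 4 beats
  half = 2 beats
Sum = 2 + 2 + 1 + 0.5 + 3 + 3 + 4 + 2
= 17.5 beats


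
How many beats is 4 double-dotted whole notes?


Reasoning:
Base whole note = 4 beats
Dot 1 adds half the previous value: +2
Dot 2 adds half the previous value: +1
One double-dotted whole = 4 + 2 + 1 = 7
4 of them = 4 × 7 = 28
= 28 beats


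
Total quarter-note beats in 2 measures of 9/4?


Working:
Time signature 9/4: the bottom number 4 means the quarter note gets one count
The top number 9 means 9 quarter-note beats per measure
Total = 9 × 2 measures
= 18 quarter-note beats


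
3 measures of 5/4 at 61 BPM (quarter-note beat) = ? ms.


Solution.
Quarter-note beat duration = 60000 / 61 ms
Beats per measure (5/4) = 5
One measure = 5 × 60000 / 61 = 300000 / 61 ms
3 measures = 3 × 300000 / 61 = 900000 / 61
= 14754.1 ms


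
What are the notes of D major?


Step by step:
Major scale pattern: W-W-H-W-W-W-H (2-2-1-2-2-2-1 semitones)
Starting from D:
  D + 2 semitones → E
  E + 2 semitones → F#
  F# + 1 semitone → G
  G + 2 semitones → A
  A + 2 semitones → B
  B + 2 semitones → C#
  C# + 1 semitone → D
Scale = D E F# G A B C#


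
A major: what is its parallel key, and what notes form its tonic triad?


Solution.
Parallel keys share the same tonic but differ in mode
A major → parallel is A minor
Tonic triad of A minor = A C E
= A minor; triad = A C E


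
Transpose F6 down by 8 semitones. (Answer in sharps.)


Working:
F6: chromatic position 5 in octave 6 → absolute = 6×12 + 5 = 77
Transpose down 8: 77 - 8 = 69
69 = 5×12 + 9 → A in octave 5
Result = A5


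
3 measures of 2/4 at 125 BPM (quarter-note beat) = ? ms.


Working:
Quarter-note beat duration = 60000 / 125 ms
Beats per measure (2/4) = 2
One measure = 2 × 60000 / 125 = 120000 / 125 ms
3 measures = 3 × 120000 / 125 = 360000 / 125
= 2880.0 ms


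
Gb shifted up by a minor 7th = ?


Working:
minor 7th: 7 letter names, 10 semitones
Letter: G + 6 → F
Pitch: Gb + 10 semitones, spelled as an F → Fb
= Fb


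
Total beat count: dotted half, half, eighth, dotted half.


Working:
Beat values:
  dotted half = 3 beats
  half = 2 beats
  eighth = 0.5 beats
  dotted half = 3 beats
Sum = 3 + 2 + 0.5 + 3
= 8.5 beats


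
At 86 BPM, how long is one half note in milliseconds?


One quarter-note beat = 60000 / BPM = 60000 / 86 ms
Half note = 2 × quarter note
Duration = 2 × 60000 / 86 = 120000 / 86
= 1395.3 ms


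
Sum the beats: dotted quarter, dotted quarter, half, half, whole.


Working:
Beat values:
  dotted quarter = 1.5 beats
  dotted quarter = 1.5 beats
  half = 2 beats
  half = 2 beats
  whole = 4 beats
Sum = 1.5 + 1.5 + 2 + 2 + 4
= 11 beats


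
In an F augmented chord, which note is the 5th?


Augmented triad = root + major 3rd (4 semitones) + augmented 5th (8 semitones)
A triad on F stacks thirds, so the chord tones use letter names F-A-C
Root: F
Major 3rd above F: A
Augmented 5th above F: C#
The 5th = C#


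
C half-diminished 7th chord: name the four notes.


Let's work it out.
Half-diminished 7th chord = root + minor 3rd + diminished 5th + minor 7th
Seventh chords stack in thirds, so the letter names are C-E-G-B
Root: C
Minor 3rd above C: Eb
Diminished 5th above C: Gb
Minor 7th above C: Bb
Chord = C Eb Gb Bb


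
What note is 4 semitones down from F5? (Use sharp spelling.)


Let's work it out.
F5: chromatic position 5 in octave 5 → absolute = 5×12 + 5 = 65
Transpose down 4: 65 - 4 = 61
61 = 5×12 + 1 → C# in octave 5
Result = C#5


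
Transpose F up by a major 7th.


Solution.
major 7th: 7 letter names, 11 semitones
Letter: F + 6 → E
Pitch: F + 11 semitones, spelled as an E → E
= E


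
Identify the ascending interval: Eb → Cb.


Letter names: E → C spans 6 letter names → a 6th
Semitones: Eb → Cb = 8 half-steps
A 6th of 8 semitones is a minor 6th
= minor 6th


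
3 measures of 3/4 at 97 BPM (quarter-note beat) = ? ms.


Working:
Quarter-note beat duration = 60000 / 97 ms
Beats per measure (3/4) = 3
One measure = 3 × 60000 / 97 = 180000 / 97 ms
3 measures = 3 × 180000 / 97 = 540000 / 97
= 5567.0 ms


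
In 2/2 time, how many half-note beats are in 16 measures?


Time signature 2/2: the bottom number 2 means the half note gets one count
The top number 2 means 2 half-note beats per measure
Total = 2 × 16 measures
= 32 half-note beats


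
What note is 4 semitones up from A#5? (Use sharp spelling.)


A#5: chromatic position 10 in octave 5 → absolute = 5×12 + 10 = 70
Transpose up 4: 70 + 4 = 74
74 = 6×12 + 2 → D in octave 6
Result = D6


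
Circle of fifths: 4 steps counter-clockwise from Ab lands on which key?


Solution.
Each counter-clockwise step moves down a perfect 5th (= up a perfect 4th)
From Ab: Ab → Db → F#/Gb → B → E
= E


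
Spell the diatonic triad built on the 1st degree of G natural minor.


Let's work it out.
G natural minor scale: G A Bb C D Eb F
Diatonic triad on degree 1 stacks scale notes 1, 3, 5: G Bb D
G→Bb = 3 semitones; G→D = 7 semitones → minor triad
= G Bb D (minor)


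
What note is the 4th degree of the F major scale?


Solution.
Major scale pattern: W-W-H-W-W-W-H (2-2-1-2-2-2-1 semitones)
Starting from F:
  F + 2 semitones → G
  G + 2 semitones → A
  A + 1 semitone → Bb
  Bb + 2 semitones → C
  C + 2 semitones → D
  D + 2 semitones → E
  E + 1 semitone → F
Scale: F G A Bb C D E
Degree 4 = Bb


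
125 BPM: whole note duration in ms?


Solution.
One quarter-note beat = 60000 / BPM = 60000 / 125 ms
Whole note = 4 × quarter note
Duration = 4 × 60000 / 125 = 240000 / 125
= 1920.0 ms


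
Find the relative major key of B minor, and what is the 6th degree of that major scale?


The relative major shares the key signature and is a minor 3rd above the minor tonic
A minor 3rd above B is D
→ relative major of B minor is D major
D major scale: D E F# G A B C#
= D major; 6th degree = B


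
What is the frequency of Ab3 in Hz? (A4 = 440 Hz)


f = 440 × 2^(n/12) where n = semitones from A4
Ab3: -13 semitones from A4
f = 440 × 2^(-13/12)
f = 207.65 Hz


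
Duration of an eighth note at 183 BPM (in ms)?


Solution.
One quarter-note beat = 60000 / BPM = 60000 / 183 ms
Eighth note = 1/2 × quarter note
Duration = 1/2 × 60000 / 183 = 30000 / 183
= 163.9 ms


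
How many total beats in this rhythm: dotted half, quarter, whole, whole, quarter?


Reasoning:
Beat values:
  dotted half = 3 beats
  quarter = 1 beat
  whole = 4 beats
  whole = 4 beats
  quarter = 1 beat
Sum = 3 + 1 + 4 + 4 + 1
= 13 beats


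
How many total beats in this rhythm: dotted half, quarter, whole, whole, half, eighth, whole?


Beat values:
  dotted half = 3 beats
  quarter = 1 beat
  whole = 4 beats
  whole = 4 beats
  half = 2 beats
  eighth = 0.5 beats
  whole = 4 beats
Sum = 3 + 1 + 4 + 4 + 2 + 0.5 + 4
= 18.5 beats


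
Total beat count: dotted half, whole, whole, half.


Let's work it out.
Beat values:
  dotted half = 3 beats
  whole = 4 beats
  whole = 4 beats
  half = 2 beats
Sum = 3 + 4 + 4 + 2
= 13 beats


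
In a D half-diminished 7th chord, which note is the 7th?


Reasoning:
Half-diminished 7th chord = root + minor 3rd + diminished 5th + minor 7th
Seventh chords stack in thirds, so the letter names are D-F-A-C
Root: D
Minor 3rd above D: F
Diminished 5th above D: Ab
Minor 7th above D: C
The 7th = C


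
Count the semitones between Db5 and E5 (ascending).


Reasoning:
Absolute semitone position = octave×12 + chromatic position
Db5: 5×12 + 1 = 61
E5: 5×12 + 4 = 64
Difference = 64 - 61 = 3
= 3 semitones


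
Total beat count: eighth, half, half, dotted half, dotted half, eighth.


Step by step:
Beat values:
  eighth = 0.5 beats
  half = 2 beats
  half = 2 beats
  dotted half = 3 beats
  dotted half = 3 beats
  eighth = 0.5 beats
Sum = 0.5 + 2 + 2 + 3 + 3 + 0.5
= 11 beats


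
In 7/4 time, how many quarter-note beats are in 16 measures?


Solution.
Time signature 7/4: the bottom number 4 means the quarter note gets one count
The top number 7 means 7 quarter-note beats per measure
Total = 7 × 16 measures
= 112 quarter-note beats


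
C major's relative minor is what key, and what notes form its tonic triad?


Let's work it out.
The relative minor shares the major's key signature and starts on its 6th degree
6th degree = a major 6th above the tonic; a major 6th above C is A
→ relative minor of C major is A minor
Tonic triad of A minor = root + minor 3rd + perfect 5th = A C E
= A minor; triad = A C E


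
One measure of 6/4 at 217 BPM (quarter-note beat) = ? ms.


Quarter-note beat duration = 60000 / 217 ms
Beats per measure (6/4) = 6
One measure = 6 × 60000 / 217 = 360000 / 217 ms
= 1659.0 ms


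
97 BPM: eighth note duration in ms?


One quarter-note beat = 60000 / BPM = 60000 / 97 ms
Eighth note = 1/2 × quarter note
Duration = 1/2 × 60000 / 97 = 30000 / 97
= 309.3 ms


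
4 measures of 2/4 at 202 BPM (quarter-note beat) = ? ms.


Reasoning:
Quarter-note beat duration = 60000 / 202 ms
Beats per measure (2/4) = 2
One measure = 2 × 60000 / 202 = 120000 / 202 ms
4 measures = 4 × 120000 / 202 = 480000 / 202
= 2376.2 ms


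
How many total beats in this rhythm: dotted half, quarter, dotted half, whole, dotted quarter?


Solution.
Beat values:
  dotted half = 3 beats
  quarter = 1 beat
  dotted half = 3 beats
  whole = 4 beats
  dotted quarter = 1.5 beats
Sum = 3 + 1 + 3 + 4 + 1.5
= 12.5 beats


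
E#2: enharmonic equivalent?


Enharmonic notes sound the same pitch but are spelled with different letter names
E# and F name the same pitch class
= F2


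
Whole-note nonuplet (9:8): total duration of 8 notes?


Solution.
Nonuplet: 9 notes occupy the space of 8 whole notes
Space = 8 × 4 = 32 beats
Each nonuplet note = 32 / 9 = 32/9 beats
8 notes = 8 × 32/9 = 256/9
= 256/9 beats


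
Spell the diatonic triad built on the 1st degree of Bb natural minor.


Solution.
Bb natural minor scale: Bb C Db Eb F Gb Ab
Diatonic triad on degree 1 stacks scale notes 1, 3, 5: Bb Db F
Bb→Db = 3 semitones; Bb→F = 7 semitones → minor triad
= Bb Db F (minor)


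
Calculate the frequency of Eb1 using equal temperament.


Solution.
f = 440 × 2^(n/12) where n = semitones from A4
Eb1: -42 semitones from A4
f = 440 × 2^(-42/12)
f = 38.89 Hz


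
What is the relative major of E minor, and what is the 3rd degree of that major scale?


Solution.
The relative major shares the key signature and is a minor 3rd above the minor tonic
A minor 3rd above E is G
→ relative major of E minor is G major
G major scale: G A B C D E F#
= G major; 3rd degree = B


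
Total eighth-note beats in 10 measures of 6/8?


Time signature 6/8: the bottom number 8 means the eighth note gets one count
The top number 6 means 6 eighth-note beats per measure
Total = 6 × 10 measures
= 60 eighth-note beats


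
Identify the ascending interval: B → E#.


Reasoning:
Letter names: B → E spans 4 letter names → a 4th
Semitones: B → E# = 6 half-steps
A 4th of 6 semitones is an augmented 4th
= augmented 4th


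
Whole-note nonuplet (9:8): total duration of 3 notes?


Nonuplet: 9 notes occupy the space of 8 whole notes
Space = 8 × 4 = 32 beats
Each nonuplet note = 32 / 9 = 32/9 beats
3 notes = 3 × 32/9 = 32/3
= 32/3 beats


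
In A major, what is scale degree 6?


Step by step:
Major scale pattern: W-W-H-W-W-W-H (2-2-1-2-2-2-1 semitones)
Starting from A:
  A + 2 semitones → B
  B + 2 semitones → C#
  C# + 1 semitone → D
  D + 2 semitones → E
  E + 2 semitones → F#
  F# + 2 semitones → G#
  G# + 1 semitone → A
Scale: A B C# D E F# G#
Degree 6 = F#


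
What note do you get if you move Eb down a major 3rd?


Step by step:
major 3rd: 3 letter names, 4 semitones
Letter: E - 2 → C
Pitch: Eb - 4 semitones, spelled as a C → Cb
= Cb


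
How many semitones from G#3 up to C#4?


Step by step:
Absolute semitone position = octave×12 + chromatic position
G#3: 3×12 + 8 = 44
C#4: 4×12 + 1 = 49
Difference = 49 - 44 = 5
= 5 semitones


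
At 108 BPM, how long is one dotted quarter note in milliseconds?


Step by step:
One quarter-note beat = 60000 / BPM = 60000 / 108 ms
Dotted quarter note = 3/2 × quarter note
Duration = 3/2 × 60000 / 108 = 90000 / 108
= 833.3 ms


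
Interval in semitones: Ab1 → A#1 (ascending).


Working:
Absolute semitone position = octave×12 + chromatic position
Ab1: 1×12 + 8 = 20
A#1: 1×12 + 10 = 22
Difference = 22 - 20 = 2
= 2 semitones


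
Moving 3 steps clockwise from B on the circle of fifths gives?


Each clockwise step on the circle of fifths moves up a perfect 5th
From B: B → F#/Gb → Db → Ab
= Ab


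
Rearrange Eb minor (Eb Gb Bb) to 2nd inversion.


Step by step:
Root position: Eb Gb Bb
2nd inversion: move root and 3rd up an octave
Bass note: Bb
Notes (bottom to top) = Bb Eb Gb


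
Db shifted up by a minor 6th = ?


minor 6th: 6 letter names, 8 semitones
Letter: D + 5 → B
Pitch: Db + 8 semitones, spelled as a B → Bbb
= Bbb


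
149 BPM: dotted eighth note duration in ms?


One quarter-note beat = 60000 / BPM = 60000 / 149 ms
Dotted eighth note = 3/4 × quarter note
Duration = 3/4 × 60000 / 149 = 45000 / 149
= 302.0 ms


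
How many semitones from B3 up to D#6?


Absolute semitone position = octave×12 + chromatic position
B3: 3×12 + 11 = 47
D#6: 6×12 + 3 = 75
Difference = 75 - 47 = 28
= 28 semitones


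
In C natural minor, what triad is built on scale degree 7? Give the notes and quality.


Step by step:
C natural minor scale: C D Eb F G Ab Bb
Diatonic triad on degree 7 stacks scale notes 7, 2, 4: Bb D F
Bb→D = 4 semitones; Bb→F = 7 semitones → major triad
= Bb D F (major)


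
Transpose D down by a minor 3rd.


Solution.
minor 3rd: 3 letter names, 3 semitones
Letter: D - 2 → B
Pitch: D - 3 semitones, spelled as a B → B
= B


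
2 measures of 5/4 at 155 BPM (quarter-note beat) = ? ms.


Quarter-note beat duration = 60000 / 155 ms
Beats per measure (5/4) = 5
One measure = 5 × 60000 / 155 = 300000 / 155 ms
2 measures = 2 × 300000 / 155 = 600000 / 155
= 3871.0 ms


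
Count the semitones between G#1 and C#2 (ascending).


Reasoning:
Absolute semitone position = octave×12 + chromatic position
G#1: 1×12 + 8 = 20
C#2: 2×12 + 1 = 25
Difference = 25 - 20 = 5
= 5 semitones


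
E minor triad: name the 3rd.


Minor triad = root + minor 3rd (3 semitones) + perfect 5th (7 semitones)
A triad on E stacks thirds, so the chord tones use letter names E-G-B
Root: E
Minor 3rd above E: G
Perfect 5th above E: B
The 3rd = G


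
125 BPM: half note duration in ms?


One quarter-note beat = 60000 / BPM = 60000 / 125 ms
Half note = 2 × quarter note
Duration = 2 × 60000 / 125 = 120000 / 125
= 960.0 ms


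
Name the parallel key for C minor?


Reasoning:
Parallel keys share the same tonic but differ in mode
C minor → parallel is C major
= C major


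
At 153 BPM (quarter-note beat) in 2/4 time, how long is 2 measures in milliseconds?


Reasoning:
Quarter-note beat duration = 60000 / 153 ms
Beats per measure (2/4) = 2
One measure = 2 × 60000 / 153 = 120000 / 153 ms
2 measures = 2 × 120000 / 153 = 240000 / 153
= 1568.6 ms


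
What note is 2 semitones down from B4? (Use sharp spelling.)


Solution.
B4: chromatic position 11 in octave 4 → absolute = 4×12 + 11 = 59
Transpose down 2: 59 - 2 = 57
57 = 4×12 + 9 → A in octave 4
Result = A4


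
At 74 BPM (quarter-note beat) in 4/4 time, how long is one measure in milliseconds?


Solution.
Quarter-note beat duration = 60000 / 74 ms
Beats per measure (4/4) = 4
One measure = 4 × 60000 / 74 = 240000 / 74 ms
= 3243.2 ms


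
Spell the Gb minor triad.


Minor triad = root + minor 3rd (3 semitones) + perfect 5th (7 semitones)
A triad on Gb stacks thirds, so the chord tones use letter names G-B-D
Root: Gb
Minor 3rd above Gb: Bbb
Perfect 5th above Gb: Db
Chord = Gb Bbb Db


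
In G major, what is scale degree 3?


Solution.
Major scale pattern: W-W-H-W-W-W-H (2-2-1-2-2-2-1 semitones)
Starting from G:
  G + 2 semitones → A
  A + 2 semitones → B
  B + 1 semitone → C
  C + 2 semitones → D
  D + 2 semitones → E
  E + 2 semitones → F#
  F# + 1 semitone → G
Scale: G A B C D E F#
Degree 3 = B


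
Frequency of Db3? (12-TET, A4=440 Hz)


f = 440 × 2^(n/12) where n = semitones from A4
Db3: -20 semitones from A4
f = 440 × 2^(-20/12)
f = 138.59 Hz


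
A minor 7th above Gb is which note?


Step by step:
A 7th spans 7 letter names, so from G we land on F
A minor 7th = 10 semitones above Gb
Spell F at that pitch: Fb
= Fb


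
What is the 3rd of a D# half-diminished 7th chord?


Working:
Half-diminished 7th chord = root + minor 3rd + diminished 5th + minor 7th
Seventh chords stack in thirds, so the letter names are D-F-A-C
Root: D#
Minor 3rd above D#: F#
Diminished 5th above D#: A
Minor 7th above D#: C#
The 3rd = F#


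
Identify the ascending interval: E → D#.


Solution.
Letter names: E → D spans 7 letter names → a 7th
Semitones: E → D# = 11 half-steps
A 7th of 11 semitones is a major 7th
= major 7th


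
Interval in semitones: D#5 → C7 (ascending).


Absolute semitone position = octave×12 + chromatic position
D#5: 5×12 + 3 = 63
C7: 7×12 + 0 = 84
Difference = 84 - 63 = 21
= 21 semitones


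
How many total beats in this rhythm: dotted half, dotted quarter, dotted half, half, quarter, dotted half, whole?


Step by step:
Beat values:
  dotted half = 3 beats
  dotted quarter = 1.5 beats
  dotted half = 3 beats
  half = 2 beats
  quarter = 1 beat
  dotted half = 3 beats
  whole = 4 beats
Sum = 3 + 1.5 + 3 + 2 + 1 + 3 + 4
= 17.5 beats


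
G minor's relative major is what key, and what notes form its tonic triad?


Reasoning:
The relative major shares the key signature and is a minor 3rd above the minor tonic
A minor 3rd above G is Bb
→ relative major of G minor is Bb major
Tonic triad of Bb major = root + major 3rd + perfect 5th = Bb D F
= Bb major; triad = Bb D F


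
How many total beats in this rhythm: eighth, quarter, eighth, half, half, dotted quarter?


Let's work it out.
Beat values:
  eighth = 0.5 beats
  quarter = 1 beat
  eighth = 0.5 beats
  half = 2 beats
  half = 2 beats
  dotted quarter = 1.5 beats
Sum = 0.5 + 1 + 0.5 + 2 + 2 + 1.5
= 7.5 beats


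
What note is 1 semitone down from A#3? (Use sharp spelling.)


Reasoning:
A#3: chromatic position 10 in octave 3 → absolute = 3×12 + 10 = 46
Transpose down 1: 46 - 1 = 45
45 = 3×12 + 9 → A in octave 3
Result = A3


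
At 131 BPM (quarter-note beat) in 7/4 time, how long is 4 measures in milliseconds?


Let's work it out.
Quarter-note beat duration = 60000 / 131 ms
Beats per measure (7/4) = 7
One measure = 7 × 60000 / 131 = 420000 / 131 ms
4 measures = 4 × 420000 / 131 = 1680000 / 131
= 12824.4 ms


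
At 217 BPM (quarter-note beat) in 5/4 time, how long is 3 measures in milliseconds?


Step by step:
Quarter-note beat duration = 60000 / 217 ms
Beats per measure (5/4) = 5
One measure = 5 × 60000 / 217 = 300000 / 217 ms
3 measures = 3 × 300000 / 217 = 900000 / 217
= 4147.5 ms


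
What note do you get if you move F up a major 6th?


Reasoning:
major 6th: 6 letter names, 9 semitones
Letter: F + 5 → D
Pitch: F + 9 semitones, spelled as a D → D
= D


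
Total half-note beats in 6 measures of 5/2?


Step by step:
Time signature 5/2: the bottom number 2 means the half note gets one count
The top number 5 means 5 half-note beats per measure
Total = 5 × 6 measures
= 30 half-note beats


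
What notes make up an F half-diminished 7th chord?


Reasoning:
Half-diminished 7th chord = root + minor 3rd + diminished 5th + minor 7th
Seventh chords stack in thirds, so the letter names are F-A-C-E
Root: F
Minor 3rd above F: Ab
Diminished 5th above F: Cb
Minor 7th above F: Eb
Chord = F Ab Cb Eb


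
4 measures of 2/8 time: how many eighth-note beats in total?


Time signature 2/8: the bottom number 8 means the eighth note gets one count
The top number 2 means 2 eighth-note beats per measure
Total = 2 × 4 measures
= 8 eighth-note beats


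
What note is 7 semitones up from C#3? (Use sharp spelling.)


Step by step:
C#3: chromatic position 1 in octave 3 → absolute = 3×12 + 1 = 37
Transpose up 7: 37 + 7 = 44
44 = 3×12 + 8 → G# in octave 3
Result = G#3


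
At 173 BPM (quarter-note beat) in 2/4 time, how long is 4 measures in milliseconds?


Step by step:
Quarter-note beat duration = 60000 / 173 ms
Beats per measure (2/4) = 2
One measure = 2 × 60000 / 173 = 120000 / 173 ms
4 measures = 4 × 120000 / 173 = 480000 / 173
= 2774.6 ms


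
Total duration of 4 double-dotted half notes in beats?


Reasoning:
Base half note = 2 beats
Dot 1 adds half the previous value: +1
Dot 2 adds half the previous value: +1/2
One double-dotted half = 2 + 1 + 1/2 = 7/2
4 of them = 4 × 7/2 = 14
= 14 beats


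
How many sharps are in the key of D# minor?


Sharp minor keys follow the circle of fifths: A(0), E(1), B(2), F#(3), C#(4), G#(5), D#(6), A#(7)
D# minor has 6 sharps
Order of sharps: F# C# G# D# A# E# B# → first 6: F#, C#, G#, D#, A#, E#
= 6 sharps


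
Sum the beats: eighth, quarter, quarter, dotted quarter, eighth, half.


Step by step:
Beat values:
  eighth = 0.5 beats
  quarter = 1 beat
  quarter = 1 beat
  dotted quarter = 1.5 beats
  eighth = 0.5 beats
  half = 2 beats
Sum = 0.5 + 1 + 1 + 1.5 + 0.5 + 2
= 6.5 beats


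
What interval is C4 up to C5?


Step by step:
Letter names: C → C spans 8 letter names → an octave
Semitones: C4 → C5 = 12 half-steps
An octave of 12 semitones is a perfect octave
= perfect octave


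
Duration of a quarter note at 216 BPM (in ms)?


One quarter-note beat = 60000 / BPM = 60000 / 216 ms
Duration = 60000 / 216
= 277.8 ms


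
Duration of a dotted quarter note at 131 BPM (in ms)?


Reasoning:
One quarter-note beat = 60000 / BPM = 60000 / 131 ms
Dotted quarter note = 3/2 × quarter note
Duration = 3/2 × 60000 / 131 = 90000 / 131
= 687.0 ms
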